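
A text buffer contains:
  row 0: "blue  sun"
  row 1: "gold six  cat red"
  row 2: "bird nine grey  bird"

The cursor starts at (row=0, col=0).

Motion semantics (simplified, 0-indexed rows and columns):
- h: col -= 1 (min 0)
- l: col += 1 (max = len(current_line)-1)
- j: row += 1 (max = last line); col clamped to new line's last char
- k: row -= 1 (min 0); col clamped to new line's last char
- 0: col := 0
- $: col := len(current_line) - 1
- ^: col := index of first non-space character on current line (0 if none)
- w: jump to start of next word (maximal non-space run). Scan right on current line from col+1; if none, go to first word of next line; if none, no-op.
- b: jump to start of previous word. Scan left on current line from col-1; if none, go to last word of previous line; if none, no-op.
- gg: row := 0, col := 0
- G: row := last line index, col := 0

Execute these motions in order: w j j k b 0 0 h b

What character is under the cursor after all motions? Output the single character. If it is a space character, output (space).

Answer: s

Derivation:
After 1 (w): row=0 col=6 char='s'
After 2 (j): row=1 col=6 char='i'
After 3 (j): row=2 col=6 char='i'
After 4 (k): row=1 col=6 char='i'
After 5 (b): row=1 col=5 char='s'
After 6 (0): row=1 col=0 char='g'
After 7 (0): row=1 col=0 char='g'
After 8 (h): row=1 col=0 char='g'
After 9 (b): row=0 col=6 char='s'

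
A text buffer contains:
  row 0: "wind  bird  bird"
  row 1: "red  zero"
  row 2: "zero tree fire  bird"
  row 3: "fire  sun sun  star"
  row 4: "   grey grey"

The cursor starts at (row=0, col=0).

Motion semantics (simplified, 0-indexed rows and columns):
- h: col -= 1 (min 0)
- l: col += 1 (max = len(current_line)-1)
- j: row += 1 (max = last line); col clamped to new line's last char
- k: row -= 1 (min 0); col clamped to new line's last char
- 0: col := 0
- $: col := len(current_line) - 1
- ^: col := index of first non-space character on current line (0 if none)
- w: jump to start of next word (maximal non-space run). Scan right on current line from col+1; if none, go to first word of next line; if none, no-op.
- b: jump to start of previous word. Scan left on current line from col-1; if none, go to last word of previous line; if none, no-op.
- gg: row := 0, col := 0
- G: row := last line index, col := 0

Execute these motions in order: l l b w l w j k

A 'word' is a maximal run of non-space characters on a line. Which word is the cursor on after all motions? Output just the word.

Answer: bird

Derivation:
After 1 (l): row=0 col=1 char='i'
After 2 (l): row=0 col=2 char='n'
After 3 (b): row=0 col=0 char='w'
After 4 (w): row=0 col=6 char='b'
After 5 (l): row=0 col=7 char='i'
After 6 (w): row=0 col=12 char='b'
After 7 (j): row=1 col=8 char='o'
After 8 (k): row=0 col=8 char='r'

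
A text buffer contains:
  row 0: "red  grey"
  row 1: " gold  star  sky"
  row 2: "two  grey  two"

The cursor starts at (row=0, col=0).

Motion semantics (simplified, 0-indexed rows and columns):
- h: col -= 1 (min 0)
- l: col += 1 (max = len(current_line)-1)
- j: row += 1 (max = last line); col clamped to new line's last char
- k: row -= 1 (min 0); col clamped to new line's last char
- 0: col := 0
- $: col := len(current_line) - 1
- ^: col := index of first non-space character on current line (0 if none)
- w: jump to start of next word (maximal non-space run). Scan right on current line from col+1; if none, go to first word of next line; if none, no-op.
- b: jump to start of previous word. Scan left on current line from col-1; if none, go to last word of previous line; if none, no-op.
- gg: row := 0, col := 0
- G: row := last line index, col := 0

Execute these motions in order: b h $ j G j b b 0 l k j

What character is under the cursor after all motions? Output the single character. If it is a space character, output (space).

After 1 (b): row=0 col=0 char='r'
After 2 (h): row=0 col=0 char='r'
After 3 ($): row=0 col=8 char='y'
After 4 (j): row=1 col=8 char='t'
After 5 (G): row=2 col=0 char='t'
After 6 (j): row=2 col=0 char='t'
After 7 (b): row=1 col=13 char='s'
After 8 (b): row=1 col=7 char='s'
After 9 (0): row=1 col=0 char='_'
After 10 (l): row=1 col=1 char='g'
After 11 (k): row=0 col=1 char='e'
After 12 (j): row=1 col=1 char='g'

Answer: g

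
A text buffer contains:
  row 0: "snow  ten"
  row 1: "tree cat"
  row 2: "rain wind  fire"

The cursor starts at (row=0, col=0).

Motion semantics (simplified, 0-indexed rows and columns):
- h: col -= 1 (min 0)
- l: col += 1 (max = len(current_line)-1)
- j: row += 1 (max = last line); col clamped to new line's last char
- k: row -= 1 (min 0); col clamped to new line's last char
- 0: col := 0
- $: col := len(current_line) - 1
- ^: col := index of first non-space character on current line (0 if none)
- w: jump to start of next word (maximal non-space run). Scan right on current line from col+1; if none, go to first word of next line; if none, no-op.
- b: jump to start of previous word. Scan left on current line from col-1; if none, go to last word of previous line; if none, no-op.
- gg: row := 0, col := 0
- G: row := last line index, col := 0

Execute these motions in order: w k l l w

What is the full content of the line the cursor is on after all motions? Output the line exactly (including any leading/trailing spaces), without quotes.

Answer: tree cat

Derivation:
After 1 (w): row=0 col=6 char='t'
After 2 (k): row=0 col=6 char='t'
After 3 (l): row=0 col=7 char='e'
After 4 (l): row=0 col=8 char='n'
After 5 (w): row=1 col=0 char='t'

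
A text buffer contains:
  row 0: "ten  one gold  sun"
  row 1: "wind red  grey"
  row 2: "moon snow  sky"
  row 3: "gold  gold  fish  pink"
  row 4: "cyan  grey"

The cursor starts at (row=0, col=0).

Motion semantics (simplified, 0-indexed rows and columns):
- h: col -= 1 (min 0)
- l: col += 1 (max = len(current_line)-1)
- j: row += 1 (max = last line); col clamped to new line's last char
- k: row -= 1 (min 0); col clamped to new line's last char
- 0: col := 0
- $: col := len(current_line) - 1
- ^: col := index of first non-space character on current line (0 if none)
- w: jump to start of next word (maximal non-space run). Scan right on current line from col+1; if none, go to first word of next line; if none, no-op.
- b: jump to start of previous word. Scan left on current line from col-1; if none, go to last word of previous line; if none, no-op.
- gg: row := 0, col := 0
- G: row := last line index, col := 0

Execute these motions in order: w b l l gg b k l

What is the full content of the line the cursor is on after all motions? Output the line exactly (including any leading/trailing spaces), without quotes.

Answer: ten  one gold  sun

Derivation:
After 1 (w): row=0 col=5 char='o'
After 2 (b): row=0 col=0 char='t'
After 3 (l): row=0 col=1 char='e'
After 4 (l): row=0 col=2 char='n'
After 5 (gg): row=0 col=0 char='t'
After 6 (b): row=0 col=0 char='t'
After 7 (k): row=0 col=0 char='t'
After 8 (l): row=0 col=1 char='e'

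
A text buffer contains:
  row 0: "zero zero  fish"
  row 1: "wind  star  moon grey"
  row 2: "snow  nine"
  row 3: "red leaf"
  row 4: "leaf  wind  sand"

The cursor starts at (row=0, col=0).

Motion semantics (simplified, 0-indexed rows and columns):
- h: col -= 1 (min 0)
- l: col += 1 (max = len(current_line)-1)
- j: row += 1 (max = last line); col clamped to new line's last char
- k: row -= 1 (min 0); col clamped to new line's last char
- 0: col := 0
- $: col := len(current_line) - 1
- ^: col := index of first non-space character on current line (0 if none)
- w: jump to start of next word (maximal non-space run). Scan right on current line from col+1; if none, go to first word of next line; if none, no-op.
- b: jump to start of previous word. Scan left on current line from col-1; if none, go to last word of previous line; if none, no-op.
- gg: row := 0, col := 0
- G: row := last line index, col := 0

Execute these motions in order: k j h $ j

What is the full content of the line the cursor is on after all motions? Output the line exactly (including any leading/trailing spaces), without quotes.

Answer: snow  nine

Derivation:
After 1 (k): row=0 col=0 char='z'
After 2 (j): row=1 col=0 char='w'
After 3 (h): row=1 col=0 char='w'
After 4 ($): row=1 col=20 char='y'
After 5 (j): row=2 col=9 char='e'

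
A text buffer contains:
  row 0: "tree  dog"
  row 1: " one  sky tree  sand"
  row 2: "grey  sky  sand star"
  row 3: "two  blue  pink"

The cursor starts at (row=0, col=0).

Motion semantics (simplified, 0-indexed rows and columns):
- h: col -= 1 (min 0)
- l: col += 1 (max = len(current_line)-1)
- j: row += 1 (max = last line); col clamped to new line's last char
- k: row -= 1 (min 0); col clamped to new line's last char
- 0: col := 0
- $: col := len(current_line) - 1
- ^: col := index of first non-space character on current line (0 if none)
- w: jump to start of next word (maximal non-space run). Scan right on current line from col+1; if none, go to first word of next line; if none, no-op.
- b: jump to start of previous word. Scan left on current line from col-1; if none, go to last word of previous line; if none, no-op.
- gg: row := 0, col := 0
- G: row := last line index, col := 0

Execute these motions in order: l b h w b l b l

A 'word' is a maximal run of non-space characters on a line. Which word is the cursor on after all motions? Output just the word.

After 1 (l): row=0 col=1 char='r'
After 2 (b): row=0 col=0 char='t'
After 3 (h): row=0 col=0 char='t'
After 4 (w): row=0 col=6 char='d'
After 5 (b): row=0 col=0 char='t'
After 6 (l): row=0 col=1 char='r'
After 7 (b): row=0 col=0 char='t'
After 8 (l): row=0 col=1 char='r'

Answer: tree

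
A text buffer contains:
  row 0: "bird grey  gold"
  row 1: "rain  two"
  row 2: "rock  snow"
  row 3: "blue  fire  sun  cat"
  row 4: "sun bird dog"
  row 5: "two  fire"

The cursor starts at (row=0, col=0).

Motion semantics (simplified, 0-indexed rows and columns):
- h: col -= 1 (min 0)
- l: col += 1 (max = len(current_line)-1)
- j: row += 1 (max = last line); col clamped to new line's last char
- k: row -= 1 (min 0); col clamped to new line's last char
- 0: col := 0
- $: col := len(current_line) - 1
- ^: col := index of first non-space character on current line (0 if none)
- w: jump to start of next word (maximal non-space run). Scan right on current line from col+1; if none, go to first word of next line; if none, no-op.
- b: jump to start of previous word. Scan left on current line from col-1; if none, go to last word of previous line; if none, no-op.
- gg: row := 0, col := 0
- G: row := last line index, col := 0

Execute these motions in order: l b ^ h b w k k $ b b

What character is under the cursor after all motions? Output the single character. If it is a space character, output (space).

Answer: g

Derivation:
After 1 (l): row=0 col=1 char='i'
After 2 (b): row=0 col=0 char='b'
After 3 (^): row=0 col=0 char='b'
After 4 (h): row=0 col=0 char='b'
After 5 (b): row=0 col=0 char='b'
After 6 (w): row=0 col=5 char='g'
After 7 (k): row=0 col=5 char='g'
After 8 (k): row=0 col=5 char='g'
After 9 ($): row=0 col=14 char='d'
After 10 (b): row=0 col=11 char='g'
After 11 (b): row=0 col=5 char='g'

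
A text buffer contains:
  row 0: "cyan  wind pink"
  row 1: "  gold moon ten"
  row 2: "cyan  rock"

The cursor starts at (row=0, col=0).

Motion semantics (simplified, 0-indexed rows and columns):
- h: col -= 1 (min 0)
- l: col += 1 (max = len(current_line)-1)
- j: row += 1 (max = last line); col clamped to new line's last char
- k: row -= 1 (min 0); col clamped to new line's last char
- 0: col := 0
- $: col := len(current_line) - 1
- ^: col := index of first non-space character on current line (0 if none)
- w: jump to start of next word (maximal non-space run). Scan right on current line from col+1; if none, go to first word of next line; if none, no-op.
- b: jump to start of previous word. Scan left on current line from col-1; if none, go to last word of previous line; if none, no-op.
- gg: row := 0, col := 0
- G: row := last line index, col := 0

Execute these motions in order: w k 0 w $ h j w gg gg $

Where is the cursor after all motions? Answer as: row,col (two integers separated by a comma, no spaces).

Answer: 0,14

Derivation:
After 1 (w): row=0 col=6 char='w'
After 2 (k): row=0 col=6 char='w'
After 3 (0): row=0 col=0 char='c'
After 4 (w): row=0 col=6 char='w'
After 5 ($): row=0 col=14 char='k'
After 6 (h): row=0 col=13 char='n'
After 7 (j): row=1 col=13 char='e'
After 8 (w): row=2 col=0 char='c'
After 9 (gg): row=0 col=0 char='c'
After 10 (gg): row=0 col=0 char='c'
After 11 ($): row=0 col=14 char='k'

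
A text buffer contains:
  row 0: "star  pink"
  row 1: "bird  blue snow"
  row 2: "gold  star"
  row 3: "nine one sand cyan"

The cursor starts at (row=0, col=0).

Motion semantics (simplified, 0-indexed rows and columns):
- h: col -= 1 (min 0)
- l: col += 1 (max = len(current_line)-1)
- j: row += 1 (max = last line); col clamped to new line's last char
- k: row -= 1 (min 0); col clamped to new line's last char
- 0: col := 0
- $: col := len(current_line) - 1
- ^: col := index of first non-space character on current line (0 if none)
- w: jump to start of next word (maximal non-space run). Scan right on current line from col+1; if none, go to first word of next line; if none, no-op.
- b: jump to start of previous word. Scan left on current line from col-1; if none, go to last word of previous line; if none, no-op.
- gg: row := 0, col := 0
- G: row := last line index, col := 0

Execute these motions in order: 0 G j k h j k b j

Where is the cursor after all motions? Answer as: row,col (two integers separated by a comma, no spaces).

After 1 (0): row=0 col=0 char='s'
After 2 (G): row=3 col=0 char='n'
After 3 (j): row=3 col=0 char='n'
After 4 (k): row=2 col=0 char='g'
After 5 (h): row=2 col=0 char='g'
After 6 (j): row=3 col=0 char='n'
After 7 (k): row=2 col=0 char='g'
After 8 (b): row=1 col=11 char='s'
After 9 (j): row=2 col=9 char='r'

Answer: 2,9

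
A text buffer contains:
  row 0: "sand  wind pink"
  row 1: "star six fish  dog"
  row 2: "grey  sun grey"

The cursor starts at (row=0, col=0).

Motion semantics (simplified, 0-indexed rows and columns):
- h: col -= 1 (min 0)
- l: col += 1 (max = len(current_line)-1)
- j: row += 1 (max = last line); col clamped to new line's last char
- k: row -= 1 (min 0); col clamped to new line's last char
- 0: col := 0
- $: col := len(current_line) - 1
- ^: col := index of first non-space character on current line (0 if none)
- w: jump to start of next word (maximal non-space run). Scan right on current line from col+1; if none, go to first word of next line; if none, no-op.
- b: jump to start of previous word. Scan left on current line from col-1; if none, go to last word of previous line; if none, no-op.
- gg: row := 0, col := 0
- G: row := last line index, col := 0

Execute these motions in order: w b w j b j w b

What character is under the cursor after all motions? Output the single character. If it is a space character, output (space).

After 1 (w): row=0 col=6 char='w'
After 2 (b): row=0 col=0 char='s'
After 3 (w): row=0 col=6 char='w'
After 4 (j): row=1 col=6 char='i'
After 5 (b): row=1 col=5 char='s'
After 6 (j): row=2 col=5 char='_'
After 7 (w): row=2 col=6 char='s'
After 8 (b): row=2 col=0 char='g'

Answer: g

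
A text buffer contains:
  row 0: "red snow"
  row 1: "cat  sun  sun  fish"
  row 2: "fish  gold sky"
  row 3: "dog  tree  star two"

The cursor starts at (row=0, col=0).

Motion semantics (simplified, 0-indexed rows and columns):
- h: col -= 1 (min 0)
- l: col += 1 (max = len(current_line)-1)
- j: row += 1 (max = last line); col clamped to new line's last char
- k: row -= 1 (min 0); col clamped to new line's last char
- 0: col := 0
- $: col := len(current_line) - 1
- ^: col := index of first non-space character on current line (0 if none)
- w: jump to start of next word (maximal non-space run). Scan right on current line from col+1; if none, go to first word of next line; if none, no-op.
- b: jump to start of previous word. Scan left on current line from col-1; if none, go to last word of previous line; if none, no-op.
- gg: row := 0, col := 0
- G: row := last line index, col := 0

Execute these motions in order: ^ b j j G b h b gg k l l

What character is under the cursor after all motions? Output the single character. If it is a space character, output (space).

After 1 (^): row=0 col=0 char='r'
After 2 (b): row=0 col=0 char='r'
After 3 (j): row=1 col=0 char='c'
After 4 (j): row=2 col=0 char='f'
After 5 (G): row=3 col=0 char='d'
After 6 (b): row=2 col=11 char='s'
After 7 (h): row=2 col=10 char='_'
After 8 (b): row=2 col=6 char='g'
After 9 (gg): row=0 col=0 char='r'
After 10 (k): row=0 col=0 char='r'
After 11 (l): row=0 col=1 char='e'
After 12 (l): row=0 col=2 char='d'

Answer: d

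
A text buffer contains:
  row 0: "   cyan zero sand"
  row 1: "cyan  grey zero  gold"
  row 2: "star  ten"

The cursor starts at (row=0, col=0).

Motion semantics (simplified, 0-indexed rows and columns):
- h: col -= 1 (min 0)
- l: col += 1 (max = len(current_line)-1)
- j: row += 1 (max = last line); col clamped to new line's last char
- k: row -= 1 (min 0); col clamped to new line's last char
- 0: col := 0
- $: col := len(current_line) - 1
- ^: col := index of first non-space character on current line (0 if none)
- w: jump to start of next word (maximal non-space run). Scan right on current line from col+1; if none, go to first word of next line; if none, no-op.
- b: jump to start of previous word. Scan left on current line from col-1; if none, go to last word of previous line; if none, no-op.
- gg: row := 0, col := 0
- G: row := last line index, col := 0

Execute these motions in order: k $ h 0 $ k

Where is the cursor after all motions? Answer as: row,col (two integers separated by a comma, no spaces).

Answer: 0,16

Derivation:
After 1 (k): row=0 col=0 char='_'
After 2 ($): row=0 col=16 char='d'
After 3 (h): row=0 col=15 char='n'
After 4 (0): row=0 col=0 char='_'
After 5 ($): row=0 col=16 char='d'
After 6 (k): row=0 col=16 char='d'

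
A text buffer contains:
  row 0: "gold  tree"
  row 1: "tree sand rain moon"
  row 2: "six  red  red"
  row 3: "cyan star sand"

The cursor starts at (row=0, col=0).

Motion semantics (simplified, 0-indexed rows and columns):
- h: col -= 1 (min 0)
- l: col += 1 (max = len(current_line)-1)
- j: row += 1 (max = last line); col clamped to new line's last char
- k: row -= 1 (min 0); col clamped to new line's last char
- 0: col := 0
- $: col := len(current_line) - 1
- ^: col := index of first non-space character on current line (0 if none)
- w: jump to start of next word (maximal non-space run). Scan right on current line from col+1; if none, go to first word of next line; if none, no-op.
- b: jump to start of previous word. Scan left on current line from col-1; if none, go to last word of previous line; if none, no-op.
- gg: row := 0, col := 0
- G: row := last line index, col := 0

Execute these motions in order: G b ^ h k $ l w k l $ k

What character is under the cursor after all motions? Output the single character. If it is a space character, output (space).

After 1 (G): row=3 col=0 char='c'
After 2 (b): row=2 col=10 char='r'
After 3 (^): row=2 col=0 char='s'
After 4 (h): row=2 col=0 char='s'
After 5 (k): row=1 col=0 char='t'
After 6 ($): row=1 col=18 char='n'
After 7 (l): row=1 col=18 char='n'
After 8 (w): row=2 col=0 char='s'
After 9 (k): row=1 col=0 char='t'
After 10 (l): row=1 col=1 char='r'
After 11 ($): row=1 col=18 char='n'
After 12 (k): row=0 col=9 char='e'

Answer: e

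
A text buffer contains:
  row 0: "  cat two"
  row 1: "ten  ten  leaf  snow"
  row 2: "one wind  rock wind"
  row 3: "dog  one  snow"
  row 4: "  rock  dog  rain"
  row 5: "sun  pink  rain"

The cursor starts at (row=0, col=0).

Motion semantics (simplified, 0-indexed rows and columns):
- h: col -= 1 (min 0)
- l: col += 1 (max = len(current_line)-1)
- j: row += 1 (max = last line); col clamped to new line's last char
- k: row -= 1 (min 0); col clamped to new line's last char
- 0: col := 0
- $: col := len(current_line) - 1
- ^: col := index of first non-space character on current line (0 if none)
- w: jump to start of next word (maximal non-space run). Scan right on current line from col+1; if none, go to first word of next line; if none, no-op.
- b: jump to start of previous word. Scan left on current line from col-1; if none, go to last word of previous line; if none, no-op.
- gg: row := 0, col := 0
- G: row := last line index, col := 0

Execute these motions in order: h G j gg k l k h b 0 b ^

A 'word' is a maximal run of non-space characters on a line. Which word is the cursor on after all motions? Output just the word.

Answer: cat

Derivation:
After 1 (h): row=0 col=0 char='_'
After 2 (G): row=5 col=0 char='s'
After 3 (j): row=5 col=0 char='s'
After 4 (gg): row=0 col=0 char='_'
After 5 (k): row=0 col=0 char='_'
After 6 (l): row=0 col=1 char='_'
After 7 (k): row=0 col=1 char='_'
After 8 (h): row=0 col=0 char='_'
After 9 (b): row=0 col=0 char='_'
After 10 (0): row=0 col=0 char='_'
After 11 (b): row=0 col=0 char='_'
After 12 (^): row=0 col=2 char='c'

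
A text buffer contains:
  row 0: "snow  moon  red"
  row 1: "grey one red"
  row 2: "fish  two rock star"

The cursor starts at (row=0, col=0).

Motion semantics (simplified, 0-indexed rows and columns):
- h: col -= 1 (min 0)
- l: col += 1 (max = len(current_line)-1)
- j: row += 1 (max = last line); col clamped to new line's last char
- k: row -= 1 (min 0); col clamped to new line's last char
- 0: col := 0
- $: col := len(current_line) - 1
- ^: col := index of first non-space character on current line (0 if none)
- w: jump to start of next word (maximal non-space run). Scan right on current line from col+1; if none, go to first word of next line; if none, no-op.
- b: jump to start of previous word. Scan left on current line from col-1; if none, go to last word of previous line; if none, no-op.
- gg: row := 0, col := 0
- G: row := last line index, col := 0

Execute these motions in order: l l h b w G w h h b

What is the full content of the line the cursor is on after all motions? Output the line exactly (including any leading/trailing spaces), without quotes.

Answer: fish  two rock star

Derivation:
After 1 (l): row=0 col=1 char='n'
After 2 (l): row=0 col=2 char='o'
After 3 (h): row=0 col=1 char='n'
After 4 (b): row=0 col=0 char='s'
After 5 (w): row=0 col=6 char='m'
After 6 (G): row=2 col=0 char='f'
After 7 (w): row=2 col=6 char='t'
After 8 (h): row=2 col=5 char='_'
After 9 (h): row=2 col=4 char='_'
After 10 (b): row=2 col=0 char='f'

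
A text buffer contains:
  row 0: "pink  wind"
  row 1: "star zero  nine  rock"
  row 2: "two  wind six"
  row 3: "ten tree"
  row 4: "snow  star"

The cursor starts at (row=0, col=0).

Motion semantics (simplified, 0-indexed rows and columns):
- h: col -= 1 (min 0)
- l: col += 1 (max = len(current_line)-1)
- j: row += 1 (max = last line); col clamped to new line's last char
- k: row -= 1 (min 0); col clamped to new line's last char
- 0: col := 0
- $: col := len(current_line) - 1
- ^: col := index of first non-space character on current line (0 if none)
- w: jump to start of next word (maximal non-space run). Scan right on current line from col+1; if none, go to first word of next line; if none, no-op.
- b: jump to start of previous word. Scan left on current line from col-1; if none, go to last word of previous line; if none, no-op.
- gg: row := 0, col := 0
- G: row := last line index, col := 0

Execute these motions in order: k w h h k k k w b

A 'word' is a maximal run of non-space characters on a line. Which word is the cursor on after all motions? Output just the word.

After 1 (k): row=0 col=0 char='p'
After 2 (w): row=0 col=6 char='w'
After 3 (h): row=0 col=5 char='_'
After 4 (h): row=0 col=4 char='_'
After 5 (k): row=0 col=4 char='_'
After 6 (k): row=0 col=4 char='_'
After 7 (k): row=0 col=4 char='_'
After 8 (w): row=0 col=6 char='w'
After 9 (b): row=0 col=0 char='p'

Answer: pink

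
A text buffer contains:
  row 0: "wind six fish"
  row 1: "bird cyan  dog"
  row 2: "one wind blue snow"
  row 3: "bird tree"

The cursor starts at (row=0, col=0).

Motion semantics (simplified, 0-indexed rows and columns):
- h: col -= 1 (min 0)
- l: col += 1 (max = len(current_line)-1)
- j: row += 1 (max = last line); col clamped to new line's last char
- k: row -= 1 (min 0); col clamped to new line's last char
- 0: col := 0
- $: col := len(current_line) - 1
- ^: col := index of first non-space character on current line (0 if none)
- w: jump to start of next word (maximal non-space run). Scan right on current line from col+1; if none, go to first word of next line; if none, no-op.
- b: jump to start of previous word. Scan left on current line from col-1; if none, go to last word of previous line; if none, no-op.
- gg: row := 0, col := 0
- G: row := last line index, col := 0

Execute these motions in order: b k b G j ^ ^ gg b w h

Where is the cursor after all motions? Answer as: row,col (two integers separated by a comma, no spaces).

Answer: 0,4

Derivation:
After 1 (b): row=0 col=0 char='w'
After 2 (k): row=0 col=0 char='w'
After 3 (b): row=0 col=0 char='w'
After 4 (G): row=3 col=0 char='b'
After 5 (j): row=3 col=0 char='b'
After 6 (^): row=3 col=0 char='b'
After 7 (^): row=3 col=0 char='b'
After 8 (gg): row=0 col=0 char='w'
After 9 (b): row=0 col=0 char='w'
After 10 (w): row=0 col=5 char='s'
After 11 (h): row=0 col=4 char='_'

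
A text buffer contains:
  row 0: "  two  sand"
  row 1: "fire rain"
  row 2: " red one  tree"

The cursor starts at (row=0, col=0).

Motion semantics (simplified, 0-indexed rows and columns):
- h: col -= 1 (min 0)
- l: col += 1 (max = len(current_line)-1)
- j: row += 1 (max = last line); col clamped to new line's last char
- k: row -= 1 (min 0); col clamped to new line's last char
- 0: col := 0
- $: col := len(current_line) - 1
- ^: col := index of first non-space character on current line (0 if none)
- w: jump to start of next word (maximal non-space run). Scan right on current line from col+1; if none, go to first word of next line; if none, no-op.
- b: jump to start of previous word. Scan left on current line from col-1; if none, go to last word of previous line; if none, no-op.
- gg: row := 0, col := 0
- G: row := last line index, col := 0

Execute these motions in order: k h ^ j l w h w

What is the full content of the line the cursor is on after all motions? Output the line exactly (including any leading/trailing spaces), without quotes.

Answer: fire rain

Derivation:
After 1 (k): row=0 col=0 char='_'
After 2 (h): row=0 col=0 char='_'
After 3 (^): row=0 col=2 char='t'
After 4 (j): row=1 col=2 char='r'
After 5 (l): row=1 col=3 char='e'
After 6 (w): row=1 col=5 char='r'
After 7 (h): row=1 col=4 char='_'
After 8 (w): row=1 col=5 char='r'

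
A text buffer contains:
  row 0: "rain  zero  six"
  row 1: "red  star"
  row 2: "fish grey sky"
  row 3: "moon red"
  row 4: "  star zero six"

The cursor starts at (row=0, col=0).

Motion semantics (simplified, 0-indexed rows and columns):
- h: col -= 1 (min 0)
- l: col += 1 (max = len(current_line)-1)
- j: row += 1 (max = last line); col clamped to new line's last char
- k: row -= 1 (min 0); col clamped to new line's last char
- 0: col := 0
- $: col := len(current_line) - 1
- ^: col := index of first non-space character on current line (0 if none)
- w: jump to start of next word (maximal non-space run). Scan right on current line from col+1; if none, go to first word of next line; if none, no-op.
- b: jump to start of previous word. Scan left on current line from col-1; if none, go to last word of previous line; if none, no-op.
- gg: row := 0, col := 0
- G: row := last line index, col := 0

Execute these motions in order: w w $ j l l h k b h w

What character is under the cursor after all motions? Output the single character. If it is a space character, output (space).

After 1 (w): row=0 col=6 char='z'
After 2 (w): row=0 col=12 char='s'
After 3 ($): row=0 col=14 char='x'
After 4 (j): row=1 col=8 char='r'
After 5 (l): row=1 col=8 char='r'
After 6 (l): row=1 col=8 char='r'
After 7 (h): row=1 col=7 char='a'
After 8 (k): row=0 col=7 char='e'
After 9 (b): row=0 col=6 char='z'
After 10 (h): row=0 col=5 char='_'
After 11 (w): row=0 col=6 char='z'

Answer: z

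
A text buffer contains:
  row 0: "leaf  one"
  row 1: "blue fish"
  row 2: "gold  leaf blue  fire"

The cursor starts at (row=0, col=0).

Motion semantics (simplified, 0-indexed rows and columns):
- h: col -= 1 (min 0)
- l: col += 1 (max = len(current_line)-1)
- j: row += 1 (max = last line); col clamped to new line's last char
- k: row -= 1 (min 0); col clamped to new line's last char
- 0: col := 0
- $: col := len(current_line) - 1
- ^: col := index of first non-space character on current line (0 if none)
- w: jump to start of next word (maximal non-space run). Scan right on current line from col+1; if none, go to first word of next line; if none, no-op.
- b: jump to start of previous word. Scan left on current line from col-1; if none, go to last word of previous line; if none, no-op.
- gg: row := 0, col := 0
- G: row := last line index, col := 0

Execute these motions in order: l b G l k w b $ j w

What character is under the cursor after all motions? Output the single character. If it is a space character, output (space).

After 1 (l): row=0 col=1 char='e'
After 2 (b): row=0 col=0 char='l'
After 3 (G): row=2 col=0 char='g'
After 4 (l): row=2 col=1 char='o'
After 5 (k): row=1 col=1 char='l'
After 6 (w): row=1 col=5 char='f'
After 7 (b): row=1 col=0 char='b'
After 8 ($): row=1 col=8 char='h'
After 9 (j): row=2 col=8 char='a'
After 10 (w): row=2 col=11 char='b'

Answer: b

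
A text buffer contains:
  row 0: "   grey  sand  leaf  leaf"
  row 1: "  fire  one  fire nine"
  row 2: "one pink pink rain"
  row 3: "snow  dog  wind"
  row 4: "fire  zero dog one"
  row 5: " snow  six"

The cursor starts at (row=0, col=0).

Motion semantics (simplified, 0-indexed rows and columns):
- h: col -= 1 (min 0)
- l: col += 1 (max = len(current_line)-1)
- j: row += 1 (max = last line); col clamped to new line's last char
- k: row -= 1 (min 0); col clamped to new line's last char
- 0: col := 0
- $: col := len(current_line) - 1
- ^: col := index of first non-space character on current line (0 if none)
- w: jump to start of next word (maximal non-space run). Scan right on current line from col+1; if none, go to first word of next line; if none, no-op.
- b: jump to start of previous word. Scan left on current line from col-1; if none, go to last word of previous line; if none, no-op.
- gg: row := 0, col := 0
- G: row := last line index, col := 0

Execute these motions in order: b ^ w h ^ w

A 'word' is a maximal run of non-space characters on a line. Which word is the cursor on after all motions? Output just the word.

Answer: sand

Derivation:
After 1 (b): row=0 col=0 char='_'
After 2 (^): row=0 col=3 char='g'
After 3 (w): row=0 col=9 char='s'
After 4 (h): row=0 col=8 char='_'
After 5 (^): row=0 col=3 char='g'
After 6 (w): row=0 col=9 char='s'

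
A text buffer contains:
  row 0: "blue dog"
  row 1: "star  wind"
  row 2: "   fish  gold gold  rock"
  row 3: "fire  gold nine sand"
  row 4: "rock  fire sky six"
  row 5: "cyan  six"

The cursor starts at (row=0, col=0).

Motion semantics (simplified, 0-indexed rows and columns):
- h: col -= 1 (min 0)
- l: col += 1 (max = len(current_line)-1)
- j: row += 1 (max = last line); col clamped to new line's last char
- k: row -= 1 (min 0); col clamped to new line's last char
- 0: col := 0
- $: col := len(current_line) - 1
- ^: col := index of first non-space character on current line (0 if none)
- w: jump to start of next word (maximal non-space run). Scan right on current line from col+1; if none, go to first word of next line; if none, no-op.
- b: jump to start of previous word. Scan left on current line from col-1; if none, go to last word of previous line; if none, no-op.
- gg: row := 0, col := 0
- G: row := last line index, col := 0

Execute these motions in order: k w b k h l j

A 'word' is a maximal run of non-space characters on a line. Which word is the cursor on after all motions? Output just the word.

Answer: star

Derivation:
After 1 (k): row=0 col=0 char='b'
After 2 (w): row=0 col=5 char='d'
After 3 (b): row=0 col=0 char='b'
After 4 (k): row=0 col=0 char='b'
After 5 (h): row=0 col=0 char='b'
After 6 (l): row=0 col=1 char='l'
After 7 (j): row=1 col=1 char='t'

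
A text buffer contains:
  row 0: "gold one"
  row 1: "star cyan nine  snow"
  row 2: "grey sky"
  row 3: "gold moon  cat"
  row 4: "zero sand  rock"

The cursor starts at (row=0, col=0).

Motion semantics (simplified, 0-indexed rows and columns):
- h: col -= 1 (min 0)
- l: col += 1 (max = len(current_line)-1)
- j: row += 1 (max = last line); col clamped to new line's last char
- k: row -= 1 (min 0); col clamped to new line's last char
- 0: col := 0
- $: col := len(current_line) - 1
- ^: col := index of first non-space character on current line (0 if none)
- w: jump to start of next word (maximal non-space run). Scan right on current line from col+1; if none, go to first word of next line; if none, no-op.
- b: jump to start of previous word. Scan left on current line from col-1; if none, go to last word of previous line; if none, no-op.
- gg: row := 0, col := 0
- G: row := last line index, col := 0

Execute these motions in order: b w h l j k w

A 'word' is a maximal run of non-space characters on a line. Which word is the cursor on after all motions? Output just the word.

After 1 (b): row=0 col=0 char='g'
After 2 (w): row=0 col=5 char='o'
After 3 (h): row=0 col=4 char='_'
After 4 (l): row=0 col=5 char='o'
After 5 (j): row=1 col=5 char='c'
After 6 (k): row=0 col=5 char='o'
After 7 (w): row=1 col=0 char='s'

Answer: star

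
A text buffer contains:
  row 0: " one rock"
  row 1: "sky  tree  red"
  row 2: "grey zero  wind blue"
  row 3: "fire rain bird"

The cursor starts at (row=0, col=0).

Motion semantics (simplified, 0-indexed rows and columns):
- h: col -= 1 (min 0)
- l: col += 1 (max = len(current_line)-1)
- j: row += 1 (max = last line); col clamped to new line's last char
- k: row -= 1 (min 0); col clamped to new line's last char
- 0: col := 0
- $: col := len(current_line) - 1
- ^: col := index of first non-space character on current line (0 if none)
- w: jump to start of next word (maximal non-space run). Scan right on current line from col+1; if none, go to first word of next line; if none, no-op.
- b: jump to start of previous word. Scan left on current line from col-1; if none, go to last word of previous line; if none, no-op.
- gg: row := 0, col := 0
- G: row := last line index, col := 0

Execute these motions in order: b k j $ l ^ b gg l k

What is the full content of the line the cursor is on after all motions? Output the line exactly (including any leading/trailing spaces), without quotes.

Answer:  one rock

Derivation:
After 1 (b): row=0 col=0 char='_'
After 2 (k): row=0 col=0 char='_'
After 3 (j): row=1 col=0 char='s'
After 4 ($): row=1 col=13 char='d'
After 5 (l): row=1 col=13 char='d'
After 6 (^): row=1 col=0 char='s'
After 7 (b): row=0 col=5 char='r'
After 8 (gg): row=0 col=0 char='_'
After 9 (l): row=0 col=1 char='o'
After 10 (k): row=0 col=1 char='o'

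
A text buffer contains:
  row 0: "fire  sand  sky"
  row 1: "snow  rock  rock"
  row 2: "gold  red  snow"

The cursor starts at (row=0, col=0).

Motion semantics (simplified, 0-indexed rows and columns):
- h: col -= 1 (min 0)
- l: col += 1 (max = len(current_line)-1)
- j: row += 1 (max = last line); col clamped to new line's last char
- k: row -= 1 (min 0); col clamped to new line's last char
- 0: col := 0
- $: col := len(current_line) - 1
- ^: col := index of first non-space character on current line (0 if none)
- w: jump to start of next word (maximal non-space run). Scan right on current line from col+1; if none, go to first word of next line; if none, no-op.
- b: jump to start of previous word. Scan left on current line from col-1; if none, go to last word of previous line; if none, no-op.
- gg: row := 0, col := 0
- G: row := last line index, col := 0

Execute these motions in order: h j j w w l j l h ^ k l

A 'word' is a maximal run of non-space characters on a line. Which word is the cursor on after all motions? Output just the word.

After 1 (h): row=0 col=0 char='f'
After 2 (j): row=1 col=0 char='s'
After 3 (j): row=2 col=0 char='g'
After 4 (w): row=2 col=6 char='r'
After 5 (w): row=2 col=11 char='s'
After 6 (l): row=2 col=12 char='n'
After 7 (j): row=2 col=12 char='n'
After 8 (l): row=2 col=13 char='o'
After 9 (h): row=2 col=12 char='n'
After 10 (^): row=2 col=0 char='g'
After 11 (k): row=1 col=0 char='s'
After 12 (l): row=1 col=1 char='n'

Answer: snow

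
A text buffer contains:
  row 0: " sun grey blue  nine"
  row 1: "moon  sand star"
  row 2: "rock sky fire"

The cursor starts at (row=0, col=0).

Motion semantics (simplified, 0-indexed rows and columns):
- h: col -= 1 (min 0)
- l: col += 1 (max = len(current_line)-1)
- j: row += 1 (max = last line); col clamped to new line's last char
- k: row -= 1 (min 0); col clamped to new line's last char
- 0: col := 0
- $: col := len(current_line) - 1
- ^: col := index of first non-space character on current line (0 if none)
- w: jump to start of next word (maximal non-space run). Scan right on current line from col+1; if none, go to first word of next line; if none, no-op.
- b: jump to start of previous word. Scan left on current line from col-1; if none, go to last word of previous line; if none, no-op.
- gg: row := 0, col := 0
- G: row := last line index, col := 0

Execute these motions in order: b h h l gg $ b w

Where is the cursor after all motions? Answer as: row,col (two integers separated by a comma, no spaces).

Answer: 1,0

Derivation:
After 1 (b): row=0 col=0 char='_'
After 2 (h): row=0 col=0 char='_'
After 3 (h): row=0 col=0 char='_'
After 4 (l): row=0 col=1 char='s'
After 5 (gg): row=0 col=0 char='_'
After 6 ($): row=0 col=19 char='e'
After 7 (b): row=0 col=16 char='n'
After 8 (w): row=1 col=0 char='m'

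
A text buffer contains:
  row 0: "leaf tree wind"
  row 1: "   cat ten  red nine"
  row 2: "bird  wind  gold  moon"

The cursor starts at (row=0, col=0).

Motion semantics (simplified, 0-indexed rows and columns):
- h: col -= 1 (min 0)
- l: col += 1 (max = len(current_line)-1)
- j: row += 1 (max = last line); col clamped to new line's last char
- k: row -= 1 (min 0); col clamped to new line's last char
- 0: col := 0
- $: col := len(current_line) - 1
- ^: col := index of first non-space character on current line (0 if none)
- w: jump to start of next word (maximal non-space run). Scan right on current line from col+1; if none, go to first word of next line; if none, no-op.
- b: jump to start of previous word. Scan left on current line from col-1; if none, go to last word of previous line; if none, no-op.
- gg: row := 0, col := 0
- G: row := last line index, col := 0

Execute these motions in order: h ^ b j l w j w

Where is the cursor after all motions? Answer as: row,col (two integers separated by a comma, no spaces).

Answer: 2,6

Derivation:
After 1 (h): row=0 col=0 char='l'
After 2 (^): row=0 col=0 char='l'
After 3 (b): row=0 col=0 char='l'
After 4 (j): row=1 col=0 char='_'
After 5 (l): row=1 col=1 char='_'
After 6 (w): row=1 col=3 char='c'
After 7 (j): row=2 col=3 char='d'
After 8 (w): row=2 col=6 char='w'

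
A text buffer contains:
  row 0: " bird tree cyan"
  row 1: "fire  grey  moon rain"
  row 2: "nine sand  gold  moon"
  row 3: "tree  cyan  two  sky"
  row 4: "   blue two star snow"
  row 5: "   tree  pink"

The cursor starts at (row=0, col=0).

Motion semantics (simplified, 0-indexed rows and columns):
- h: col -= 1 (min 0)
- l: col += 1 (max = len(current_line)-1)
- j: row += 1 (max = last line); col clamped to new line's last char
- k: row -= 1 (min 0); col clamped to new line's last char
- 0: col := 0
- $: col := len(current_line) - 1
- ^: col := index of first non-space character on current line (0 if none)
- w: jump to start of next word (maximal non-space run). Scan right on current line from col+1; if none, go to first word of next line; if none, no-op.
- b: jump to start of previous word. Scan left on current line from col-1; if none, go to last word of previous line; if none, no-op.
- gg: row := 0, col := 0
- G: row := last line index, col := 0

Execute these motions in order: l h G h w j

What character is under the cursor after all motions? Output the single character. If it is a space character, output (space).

Answer: t

Derivation:
After 1 (l): row=0 col=1 char='b'
After 2 (h): row=0 col=0 char='_'
After 3 (G): row=5 col=0 char='_'
After 4 (h): row=5 col=0 char='_'
After 5 (w): row=5 col=3 char='t'
After 6 (j): row=5 col=3 char='t'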